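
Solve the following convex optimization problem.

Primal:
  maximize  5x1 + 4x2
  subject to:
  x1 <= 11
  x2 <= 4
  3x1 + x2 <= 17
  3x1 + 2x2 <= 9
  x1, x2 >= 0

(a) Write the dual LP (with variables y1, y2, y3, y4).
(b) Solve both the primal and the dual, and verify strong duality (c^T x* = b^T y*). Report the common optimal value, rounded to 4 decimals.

The standard primal-dual pair for 'max c^T x s.t. A x <= b, x >= 0' is:
  Dual:  min b^T y  s.t.  A^T y >= c,  y >= 0.

So the dual LP is:
  minimize  11y1 + 4y2 + 17y3 + 9y4
  subject to:
    y1 + 3y3 + 3y4 >= 5
    y2 + y3 + 2y4 >= 4
    y1, y2, y3, y4 >= 0

Solving the primal: x* = (0.3333, 4).
  primal value c^T x* = 17.6667.
Solving the dual: y* = (0, 0.6667, 0, 1.6667).
  dual value b^T y* = 17.6667.
Strong duality: c^T x* = b^T y*. Confirmed.

17.6667


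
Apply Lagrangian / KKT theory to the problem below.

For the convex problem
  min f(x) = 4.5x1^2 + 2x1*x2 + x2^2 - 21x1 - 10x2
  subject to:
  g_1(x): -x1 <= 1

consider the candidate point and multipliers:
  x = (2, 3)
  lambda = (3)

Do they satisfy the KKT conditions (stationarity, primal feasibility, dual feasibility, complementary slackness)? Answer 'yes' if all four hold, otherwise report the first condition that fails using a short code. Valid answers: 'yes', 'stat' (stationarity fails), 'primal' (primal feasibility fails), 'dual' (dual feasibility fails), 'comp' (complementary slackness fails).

Gradient of f: grad f(x) = Q x + c = (3, 0)
Constraint values g_i(x) = a_i^T x - b_i:
  g_1((2, 3)) = -3
Stationarity residual: grad f(x) + sum_i lambda_i a_i = (0, 0)
  -> stationarity OK
Primal feasibility (all g_i <= 0): OK
Dual feasibility (all lambda_i >= 0): OK
Complementary slackness (lambda_i * g_i(x) = 0 for all i): FAILS

Verdict: the first failing condition is complementary_slackness -> comp.

comp


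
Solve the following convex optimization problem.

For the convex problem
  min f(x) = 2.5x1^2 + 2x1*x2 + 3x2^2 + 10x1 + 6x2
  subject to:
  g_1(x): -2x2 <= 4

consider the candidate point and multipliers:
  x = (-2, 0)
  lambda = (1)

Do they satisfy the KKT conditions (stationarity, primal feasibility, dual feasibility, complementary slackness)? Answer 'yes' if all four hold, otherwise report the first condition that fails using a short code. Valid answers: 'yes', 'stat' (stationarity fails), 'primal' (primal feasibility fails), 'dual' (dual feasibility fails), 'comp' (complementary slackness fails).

Gradient of f: grad f(x) = Q x + c = (0, 2)
Constraint values g_i(x) = a_i^T x - b_i:
  g_1((-2, 0)) = -4
Stationarity residual: grad f(x) + sum_i lambda_i a_i = (0, 0)
  -> stationarity OK
Primal feasibility (all g_i <= 0): OK
Dual feasibility (all lambda_i >= 0): OK
Complementary slackness (lambda_i * g_i(x) = 0 for all i): FAILS

Verdict: the first failing condition is complementary_slackness -> comp.

comp


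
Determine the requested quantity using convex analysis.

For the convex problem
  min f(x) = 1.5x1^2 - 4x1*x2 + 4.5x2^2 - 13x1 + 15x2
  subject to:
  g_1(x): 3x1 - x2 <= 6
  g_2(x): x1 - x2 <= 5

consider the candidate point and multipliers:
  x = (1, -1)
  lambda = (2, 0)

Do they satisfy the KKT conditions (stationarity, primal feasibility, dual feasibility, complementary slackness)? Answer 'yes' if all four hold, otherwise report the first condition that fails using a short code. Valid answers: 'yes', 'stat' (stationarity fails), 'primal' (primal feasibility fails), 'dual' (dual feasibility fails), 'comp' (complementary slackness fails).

Gradient of f: grad f(x) = Q x + c = (-6, 2)
Constraint values g_i(x) = a_i^T x - b_i:
  g_1((1, -1)) = -2
  g_2((1, -1)) = -3
Stationarity residual: grad f(x) + sum_i lambda_i a_i = (0, 0)
  -> stationarity OK
Primal feasibility (all g_i <= 0): OK
Dual feasibility (all lambda_i >= 0): OK
Complementary slackness (lambda_i * g_i(x) = 0 for all i): FAILS

Verdict: the first failing condition is complementary_slackness -> comp.

comp


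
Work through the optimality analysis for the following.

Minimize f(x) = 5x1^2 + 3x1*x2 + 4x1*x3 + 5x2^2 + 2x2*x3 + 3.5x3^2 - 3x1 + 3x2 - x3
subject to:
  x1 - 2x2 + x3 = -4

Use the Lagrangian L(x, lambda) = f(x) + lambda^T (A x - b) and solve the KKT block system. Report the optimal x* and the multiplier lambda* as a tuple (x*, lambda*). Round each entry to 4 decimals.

Form the Lagrangian:
  L(x, lambda) = (1/2) x^T Q x + c^T x + lambda^T (A x - b)
Stationarity (grad_x L = 0): Q x + c + A^T lambda = 0.
Primal feasibility: A x = b.

This gives the KKT block system:
  [ Q   A^T ] [ x     ]   [-c ]
  [ A    0  ] [ lambda ] = [ b ]

Solving the linear system:
  x*      = (-0.3728, 1.329, -0.9692)
  lambda* = (6.617)
  f(x*)   = 16.2712

x* = (-0.3728, 1.329, -0.9692), lambda* = (6.617)


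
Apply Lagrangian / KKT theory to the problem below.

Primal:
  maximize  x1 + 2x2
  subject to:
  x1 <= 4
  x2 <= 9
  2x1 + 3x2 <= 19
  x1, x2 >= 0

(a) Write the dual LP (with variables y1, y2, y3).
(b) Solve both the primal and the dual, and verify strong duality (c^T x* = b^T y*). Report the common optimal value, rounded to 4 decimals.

The standard primal-dual pair for 'max c^T x s.t. A x <= b, x >= 0' is:
  Dual:  min b^T y  s.t.  A^T y >= c,  y >= 0.

So the dual LP is:
  minimize  4y1 + 9y2 + 19y3
  subject to:
    y1 + 2y3 >= 1
    y2 + 3y3 >= 2
    y1, y2, y3 >= 0

Solving the primal: x* = (0, 6.3333).
  primal value c^T x* = 12.6667.
Solving the dual: y* = (0, 0, 0.6667).
  dual value b^T y* = 12.6667.
Strong duality: c^T x* = b^T y*. Confirmed.

12.6667


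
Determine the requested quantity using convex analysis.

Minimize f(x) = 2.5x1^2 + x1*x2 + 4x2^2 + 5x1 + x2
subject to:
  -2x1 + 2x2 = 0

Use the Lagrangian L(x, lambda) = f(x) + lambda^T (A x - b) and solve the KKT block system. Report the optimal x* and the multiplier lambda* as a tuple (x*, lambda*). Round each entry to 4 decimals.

Form the Lagrangian:
  L(x, lambda) = (1/2) x^T Q x + c^T x + lambda^T (A x - b)
Stationarity (grad_x L = 0): Q x + c + A^T lambda = 0.
Primal feasibility: A x = b.

This gives the KKT block system:
  [ Q   A^T ] [ x     ]   [-c ]
  [ A    0  ] [ lambda ] = [ b ]

Solving the linear system:
  x*      = (-0.4, -0.4)
  lambda* = (1.3)
  f(x*)   = -1.2

x* = (-0.4, -0.4), lambda* = (1.3)


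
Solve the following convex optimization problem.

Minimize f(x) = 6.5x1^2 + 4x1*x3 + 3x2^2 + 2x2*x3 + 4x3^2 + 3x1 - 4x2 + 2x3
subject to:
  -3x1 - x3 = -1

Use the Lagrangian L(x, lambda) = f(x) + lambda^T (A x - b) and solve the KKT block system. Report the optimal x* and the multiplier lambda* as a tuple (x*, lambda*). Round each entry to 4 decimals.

Form the Lagrangian:
  L(x, lambda) = (1/2) x^T Q x + c^T x + lambda^T (A x - b)
Stationarity (grad_x L = 0): Q x + c + A^T lambda = 0.
Primal feasibility: A x = b.

This gives the KKT block system:
  [ Q   A^T ] [ x     ]   [-c ]
  [ A    0  ] [ lambda ] = [ b ]

Solving the linear system:
  x*      = (0.4545, 0.7879, -0.3636)
  lambda* = (2.4848)
  f(x*)   = -0.0152

x* = (0.4545, 0.7879, -0.3636), lambda* = (2.4848)


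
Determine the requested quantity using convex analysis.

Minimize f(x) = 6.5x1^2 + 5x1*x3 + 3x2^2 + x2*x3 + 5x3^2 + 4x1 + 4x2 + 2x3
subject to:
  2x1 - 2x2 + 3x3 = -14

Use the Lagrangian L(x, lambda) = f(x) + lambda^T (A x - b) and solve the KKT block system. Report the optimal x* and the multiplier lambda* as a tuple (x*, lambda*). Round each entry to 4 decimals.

Form the Lagrangian:
  L(x, lambda) = (1/2) x^T Q x + c^T x + lambda^T (A x - b)
Stationarity (grad_x L = 0): Q x + c + A^T lambda = 0.
Primal feasibility: A x = b.

This gives the KKT block system:
  [ Q   A^T ] [ x     ]   [-c ]
  [ A    0  ] [ lambda ] = [ b ]

Solving the linear system:
  x*      = (-0.5566, 2.5009, -2.6284)
  lambda* = (8.1885)
  f(x*)   = 58.5799

x* = (-0.5566, 2.5009, -2.6284), lambda* = (8.1885)


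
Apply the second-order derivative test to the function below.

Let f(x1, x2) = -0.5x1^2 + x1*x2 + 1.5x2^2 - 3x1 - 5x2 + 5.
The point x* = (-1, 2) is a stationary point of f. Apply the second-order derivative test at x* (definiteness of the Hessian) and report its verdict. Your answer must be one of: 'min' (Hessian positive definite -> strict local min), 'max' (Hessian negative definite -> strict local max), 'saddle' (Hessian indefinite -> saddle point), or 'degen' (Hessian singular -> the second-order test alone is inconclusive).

Compute the Hessian H = grad^2 f:
  H = [[-1, 1], [1, 3]]
Verify stationarity: grad f(x*) = H x* + g = (0, 0).
Eigenvalues of H: -1.2361, 3.2361.
Eigenvalues have mixed signs, so H is indefinite -> x* is a saddle point.

saddle


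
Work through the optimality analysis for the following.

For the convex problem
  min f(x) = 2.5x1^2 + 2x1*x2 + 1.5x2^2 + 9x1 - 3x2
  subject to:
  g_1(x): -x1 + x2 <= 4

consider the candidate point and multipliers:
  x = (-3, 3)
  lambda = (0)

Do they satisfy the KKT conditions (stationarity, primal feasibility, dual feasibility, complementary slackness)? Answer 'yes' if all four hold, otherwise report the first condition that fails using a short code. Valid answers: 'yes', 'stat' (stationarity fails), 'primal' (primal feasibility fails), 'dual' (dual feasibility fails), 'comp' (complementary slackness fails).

Gradient of f: grad f(x) = Q x + c = (0, 0)
Constraint values g_i(x) = a_i^T x - b_i:
  g_1((-3, 3)) = 2
Stationarity residual: grad f(x) + sum_i lambda_i a_i = (0, 0)
  -> stationarity OK
Primal feasibility (all g_i <= 0): FAILS
Dual feasibility (all lambda_i >= 0): OK
Complementary slackness (lambda_i * g_i(x) = 0 for all i): OK

Verdict: the first failing condition is primal_feasibility -> primal.

primal


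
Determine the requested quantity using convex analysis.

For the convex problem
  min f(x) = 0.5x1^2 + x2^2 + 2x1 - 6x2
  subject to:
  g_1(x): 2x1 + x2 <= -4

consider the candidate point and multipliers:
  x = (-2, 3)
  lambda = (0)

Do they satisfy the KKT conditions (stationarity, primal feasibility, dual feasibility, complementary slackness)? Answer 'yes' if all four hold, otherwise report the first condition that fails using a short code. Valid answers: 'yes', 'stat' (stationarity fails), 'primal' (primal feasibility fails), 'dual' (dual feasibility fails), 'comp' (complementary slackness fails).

Gradient of f: grad f(x) = Q x + c = (0, 0)
Constraint values g_i(x) = a_i^T x - b_i:
  g_1((-2, 3)) = 3
Stationarity residual: grad f(x) + sum_i lambda_i a_i = (0, 0)
  -> stationarity OK
Primal feasibility (all g_i <= 0): FAILS
Dual feasibility (all lambda_i >= 0): OK
Complementary slackness (lambda_i * g_i(x) = 0 for all i): OK

Verdict: the first failing condition is primal_feasibility -> primal.

primal


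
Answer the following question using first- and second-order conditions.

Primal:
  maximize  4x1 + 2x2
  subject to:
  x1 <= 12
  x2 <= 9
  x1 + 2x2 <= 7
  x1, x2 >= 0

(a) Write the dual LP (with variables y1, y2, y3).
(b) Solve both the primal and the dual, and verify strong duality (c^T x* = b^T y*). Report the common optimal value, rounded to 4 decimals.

The standard primal-dual pair for 'max c^T x s.t. A x <= b, x >= 0' is:
  Dual:  min b^T y  s.t.  A^T y >= c,  y >= 0.

So the dual LP is:
  minimize  12y1 + 9y2 + 7y3
  subject to:
    y1 + y3 >= 4
    y2 + 2y3 >= 2
    y1, y2, y3 >= 0

Solving the primal: x* = (7, 0).
  primal value c^T x* = 28.
Solving the dual: y* = (0, 0, 4).
  dual value b^T y* = 28.
Strong duality: c^T x* = b^T y*. Confirmed.

28


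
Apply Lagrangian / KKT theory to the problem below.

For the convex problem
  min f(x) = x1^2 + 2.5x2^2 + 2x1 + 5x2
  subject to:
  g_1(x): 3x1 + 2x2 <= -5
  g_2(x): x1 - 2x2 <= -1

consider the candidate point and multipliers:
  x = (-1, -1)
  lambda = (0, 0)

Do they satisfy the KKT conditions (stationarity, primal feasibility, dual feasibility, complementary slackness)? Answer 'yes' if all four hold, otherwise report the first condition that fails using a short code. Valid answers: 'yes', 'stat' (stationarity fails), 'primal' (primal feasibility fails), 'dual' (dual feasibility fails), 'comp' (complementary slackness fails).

Gradient of f: grad f(x) = Q x + c = (0, 0)
Constraint values g_i(x) = a_i^T x - b_i:
  g_1((-1, -1)) = 0
  g_2((-1, -1)) = 2
Stationarity residual: grad f(x) + sum_i lambda_i a_i = (0, 0)
  -> stationarity OK
Primal feasibility (all g_i <= 0): FAILS
Dual feasibility (all lambda_i >= 0): OK
Complementary slackness (lambda_i * g_i(x) = 0 for all i): OK

Verdict: the first failing condition is primal_feasibility -> primal.

primal


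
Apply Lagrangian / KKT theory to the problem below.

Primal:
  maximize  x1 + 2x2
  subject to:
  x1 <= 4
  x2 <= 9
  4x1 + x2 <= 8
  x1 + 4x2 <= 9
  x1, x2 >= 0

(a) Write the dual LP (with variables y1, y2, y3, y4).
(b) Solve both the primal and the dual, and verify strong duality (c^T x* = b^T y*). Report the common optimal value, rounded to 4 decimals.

The standard primal-dual pair for 'max c^T x s.t. A x <= b, x >= 0' is:
  Dual:  min b^T y  s.t.  A^T y >= c,  y >= 0.

So the dual LP is:
  minimize  4y1 + 9y2 + 8y3 + 9y4
  subject to:
    y1 + 4y3 + y4 >= 1
    y2 + y3 + 4y4 >= 2
    y1, y2, y3, y4 >= 0

Solving the primal: x* = (1.5333, 1.8667).
  primal value c^T x* = 5.2667.
Solving the dual: y* = (0, 0, 0.1333, 0.4667).
  dual value b^T y* = 5.2667.
Strong duality: c^T x* = b^T y*. Confirmed.

5.2667


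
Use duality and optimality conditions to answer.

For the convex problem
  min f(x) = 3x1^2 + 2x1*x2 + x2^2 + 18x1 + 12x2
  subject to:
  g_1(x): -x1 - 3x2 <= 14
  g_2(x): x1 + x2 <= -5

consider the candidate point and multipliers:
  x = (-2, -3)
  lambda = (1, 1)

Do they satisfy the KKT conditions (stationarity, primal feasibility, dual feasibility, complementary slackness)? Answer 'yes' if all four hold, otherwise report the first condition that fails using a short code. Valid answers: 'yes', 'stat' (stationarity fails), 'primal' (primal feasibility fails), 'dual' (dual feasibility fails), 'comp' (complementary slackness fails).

Gradient of f: grad f(x) = Q x + c = (0, 2)
Constraint values g_i(x) = a_i^T x - b_i:
  g_1((-2, -3)) = -3
  g_2((-2, -3)) = 0
Stationarity residual: grad f(x) + sum_i lambda_i a_i = (0, 0)
  -> stationarity OK
Primal feasibility (all g_i <= 0): OK
Dual feasibility (all lambda_i >= 0): OK
Complementary slackness (lambda_i * g_i(x) = 0 for all i): FAILS

Verdict: the first failing condition is complementary_slackness -> comp.

comp


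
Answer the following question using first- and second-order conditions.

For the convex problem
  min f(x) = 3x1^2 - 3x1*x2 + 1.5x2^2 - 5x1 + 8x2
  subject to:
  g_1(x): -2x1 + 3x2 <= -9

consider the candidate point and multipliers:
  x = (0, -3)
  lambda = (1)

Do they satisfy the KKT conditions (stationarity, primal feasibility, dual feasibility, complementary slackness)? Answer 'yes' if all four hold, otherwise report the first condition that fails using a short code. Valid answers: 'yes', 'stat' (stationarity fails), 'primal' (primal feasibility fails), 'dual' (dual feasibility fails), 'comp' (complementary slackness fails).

Gradient of f: grad f(x) = Q x + c = (4, -1)
Constraint values g_i(x) = a_i^T x - b_i:
  g_1((0, -3)) = 0
Stationarity residual: grad f(x) + sum_i lambda_i a_i = (2, 2)
  -> stationarity FAILS
Primal feasibility (all g_i <= 0): OK
Dual feasibility (all lambda_i >= 0): OK
Complementary slackness (lambda_i * g_i(x) = 0 for all i): OK

Verdict: the first failing condition is stationarity -> stat.

stat


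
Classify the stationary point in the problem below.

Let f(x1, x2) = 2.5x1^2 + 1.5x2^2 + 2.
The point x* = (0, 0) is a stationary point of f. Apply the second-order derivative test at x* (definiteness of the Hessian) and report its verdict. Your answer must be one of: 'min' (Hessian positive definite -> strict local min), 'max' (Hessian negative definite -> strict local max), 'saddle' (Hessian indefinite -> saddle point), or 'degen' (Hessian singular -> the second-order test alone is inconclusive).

Compute the Hessian H = grad^2 f:
  H = [[5, 0], [0, 3]]
Verify stationarity: grad f(x*) = H x* + g = (0, 0).
Eigenvalues of H: 3, 5.
Both eigenvalues > 0, so H is positive definite -> x* is a strict local min.

min


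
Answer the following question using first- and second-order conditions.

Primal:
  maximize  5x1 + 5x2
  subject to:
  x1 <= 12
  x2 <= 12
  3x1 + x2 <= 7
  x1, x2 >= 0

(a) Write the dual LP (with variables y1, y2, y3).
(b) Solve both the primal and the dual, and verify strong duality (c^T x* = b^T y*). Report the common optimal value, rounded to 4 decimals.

The standard primal-dual pair for 'max c^T x s.t. A x <= b, x >= 0' is:
  Dual:  min b^T y  s.t.  A^T y >= c,  y >= 0.

So the dual LP is:
  minimize  12y1 + 12y2 + 7y3
  subject to:
    y1 + 3y3 >= 5
    y2 + y3 >= 5
    y1, y2, y3 >= 0

Solving the primal: x* = (0, 7).
  primal value c^T x* = 35.
Solving the dual: y* = (0, 0, 5).
  dual value b^T y* = 35.
Strong duality: c^T x* = b^T y*. Confirmed.

35


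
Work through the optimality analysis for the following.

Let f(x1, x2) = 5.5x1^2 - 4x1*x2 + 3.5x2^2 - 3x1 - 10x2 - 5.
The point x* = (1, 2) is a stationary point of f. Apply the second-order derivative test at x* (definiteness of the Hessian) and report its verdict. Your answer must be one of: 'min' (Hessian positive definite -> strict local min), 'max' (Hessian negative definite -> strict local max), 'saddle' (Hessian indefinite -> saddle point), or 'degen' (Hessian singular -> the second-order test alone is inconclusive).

Compute the Hessian H = grad^2 f:
  H = [[11, -4], [-4, 7]]
Verify stationarity: grad f(x*) = H x* + g = (0, 0).
Eigenvalues of H: 4.5279, 13.4721.
Both eigenvalues > 0, so H is positive definite -> x* is a strict local min.

min


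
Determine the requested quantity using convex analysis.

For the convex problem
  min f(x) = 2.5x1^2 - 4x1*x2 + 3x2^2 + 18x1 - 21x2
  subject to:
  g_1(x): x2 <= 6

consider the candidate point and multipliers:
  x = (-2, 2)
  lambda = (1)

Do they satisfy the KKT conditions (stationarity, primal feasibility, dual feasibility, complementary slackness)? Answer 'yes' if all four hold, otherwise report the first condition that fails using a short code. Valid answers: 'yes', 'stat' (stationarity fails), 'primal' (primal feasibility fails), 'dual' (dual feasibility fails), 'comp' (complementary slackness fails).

Gradient of f: grad f(x) = Q x + c = (0, -1)
Constraint values g_i(x) = a_i^T x - b_i:
  g_1((-2, 2)) = -4
Stationarity residual: grad f(x) + sum_i lambda_i a_i = (0, 0)
  -> stationarity OK
Primal feasibility (all g_i <= 0): OK
Dual feasibility (all lambda_i >= 0): OK
Complementary slackness (lambda_i * g_i(x) = 0 for all i): FAILS

Verdict: the first failing condition is complementary_slackness -> comp.

comp


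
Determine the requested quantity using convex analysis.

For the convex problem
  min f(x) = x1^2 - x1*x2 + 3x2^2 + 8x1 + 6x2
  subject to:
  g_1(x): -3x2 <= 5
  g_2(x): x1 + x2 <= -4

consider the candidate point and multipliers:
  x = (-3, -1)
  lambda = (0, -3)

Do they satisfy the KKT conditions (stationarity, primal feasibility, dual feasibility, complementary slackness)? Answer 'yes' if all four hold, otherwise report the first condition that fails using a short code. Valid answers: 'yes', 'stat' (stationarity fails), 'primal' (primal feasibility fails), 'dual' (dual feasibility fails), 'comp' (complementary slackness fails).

Gradient of f: grad f(x) = Q x + c = (3, 3)
Constraint values g_i(x) = a_i^T x - b_i:
  g_1((-3, -1)) = -2
  g_2((-3, -1)) = 0
Stationarity residual: grad f(x) + sum_i lambda_i a_i = (0, 0)
  -> stationarity OK
Primal feasibility (all g_i <= 0): OK
Dual feasibility (all lambda_i >= 0): FAILS
Complementary slackness (lambda_i * g_i(x) = 0 for all i): OK

Verdict: the first failing condition is dual_feasibility -> dual.

dual


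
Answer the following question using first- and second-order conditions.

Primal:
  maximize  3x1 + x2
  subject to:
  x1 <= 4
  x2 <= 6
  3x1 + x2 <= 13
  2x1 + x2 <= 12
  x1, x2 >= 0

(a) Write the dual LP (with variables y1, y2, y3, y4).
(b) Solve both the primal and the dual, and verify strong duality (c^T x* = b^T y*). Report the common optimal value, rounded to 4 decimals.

The standard primal-dual pair for 'max c^T x s.t. A x <= b, x >= 0' is:
  Dual:  min b^T y  s.t.  A^T y >= c,  y >= 0.

So the dual LP is:
  minimize  4y1 + 6y2 + 13y3 + 12y4
  subject to:
    y1 + 3y3 + 2y4 >= 3
    y2 + y3 + y4 >= 1
    y1, y2, y3, y4 >= 0

Solving the primal: x* = (2.3333, 6).
  primal value c^T x* = 13.
Solving the dual: y* = (0, 0, 1, 0).
  dual value b^T y* = 13.
Strong duality: c^T x* = b^T y*. Confirmed.

13


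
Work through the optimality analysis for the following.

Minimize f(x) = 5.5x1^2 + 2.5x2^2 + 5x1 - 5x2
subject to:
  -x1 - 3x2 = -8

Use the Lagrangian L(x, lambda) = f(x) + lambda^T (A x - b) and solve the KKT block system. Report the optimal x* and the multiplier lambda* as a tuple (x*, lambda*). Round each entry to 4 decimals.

Form the Lagrangian:
  L(x, lambda) = (1/2) x^T Q x + c^T x + lambda^T (A x - b)
Stationarity (grad_x L = 0): Q x + c + A^T lambda = 0.
Primal feasibility: A x = b.

This gives the KKT block system:
  [ Q   A^T ] [ x     ]   [-c ]
  [ A    0  ] [ lambda ] = [ b ]

Solving the linear system:
  x*      = (-0.1923, 2.7308)
  lambda* = (2.8846)
  f(x*)   = 4.2308

x* = (-0.1923, 2.7308), lambda* = (2.8846)


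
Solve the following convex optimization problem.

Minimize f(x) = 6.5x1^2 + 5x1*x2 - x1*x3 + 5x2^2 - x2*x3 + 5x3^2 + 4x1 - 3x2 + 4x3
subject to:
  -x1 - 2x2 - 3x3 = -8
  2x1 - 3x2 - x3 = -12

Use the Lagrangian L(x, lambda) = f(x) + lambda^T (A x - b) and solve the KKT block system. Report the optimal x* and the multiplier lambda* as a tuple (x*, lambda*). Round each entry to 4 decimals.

Form the Lagrangian:
  L(x, lambda) = (1/2) x^T Q x + c^T x + lambda^T (A x - b)
Stationarity (grad_x L = 0): Q x + c + A^T lambda = 0.
Primal feasibility: A x = b.

This gives the KKT block system:
  [ Q   A^T ] [ x     ]   [-c ]
  [ A    0  ] [ lambda ] = [ b ]

Solving the linear system:
  x*      = (-1.2979, 2.7021, 1.2979)
  lambda* = (4.3556, 2.5076)
  f(x*)   = 28.4149

x* = (-1.2979, 2.7021, 1.2979), lambda* = (4.3556, 2.5076)


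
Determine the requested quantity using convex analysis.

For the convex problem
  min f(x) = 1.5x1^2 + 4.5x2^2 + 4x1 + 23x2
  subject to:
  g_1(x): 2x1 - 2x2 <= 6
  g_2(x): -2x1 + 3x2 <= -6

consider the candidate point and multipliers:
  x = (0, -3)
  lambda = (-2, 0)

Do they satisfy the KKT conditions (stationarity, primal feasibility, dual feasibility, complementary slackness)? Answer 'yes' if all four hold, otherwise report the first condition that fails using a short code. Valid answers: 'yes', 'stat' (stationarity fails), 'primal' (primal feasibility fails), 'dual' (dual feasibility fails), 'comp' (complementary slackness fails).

Gradient of f: grad f(x) = Q x + c = (4, -4)
Constraint values g_i(x) = a_i^T x - b_i:
  g_1((0, -3)) = 0
  g_2((0, -3)) = -3
Stationarity residual: grad f(x) + sum_i lambda_i a_i = (0, 0)
  -> stationarity OK
Primal feasibility (all g_i <= 0): OK
Dual feasibility (all lambda_i >= 0): FAILS
Complementary slackness (lambda_i * g_i(x) = 0 for all i): OK

Verdict: the first failing condition is dual_feasibility -> dual.

dual


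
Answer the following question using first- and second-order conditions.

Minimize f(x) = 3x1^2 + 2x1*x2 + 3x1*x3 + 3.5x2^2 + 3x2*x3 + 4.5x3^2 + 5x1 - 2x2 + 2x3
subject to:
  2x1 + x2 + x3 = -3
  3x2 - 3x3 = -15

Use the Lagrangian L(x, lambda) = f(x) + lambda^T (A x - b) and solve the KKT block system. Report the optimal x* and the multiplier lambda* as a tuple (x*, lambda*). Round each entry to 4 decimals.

Form the Lagrangian:
  L(x, lambda) = (1/2) x^T Q x + c^T x + lambda^T (A x - b)
Stationarity (grad_x L = 0): Q x + c + A^T lambda = 0.
Primal feasibility: A x = b.

This gives the KKT block system:
  [ Q   A^T ] [ x     ]   [-c ]
  [ A    0  ] [ lambda ] = [ b ]

Solving the linear system:
  x*      = (-1.5556, -2.4444, 2.5556)
  lambda* = (0.7778, 4.5926)
  f(x*)   = 36.7222

x* = (-1.5556, -2.4444, 2.5556), lambda* = (0.7778, 4.5926)


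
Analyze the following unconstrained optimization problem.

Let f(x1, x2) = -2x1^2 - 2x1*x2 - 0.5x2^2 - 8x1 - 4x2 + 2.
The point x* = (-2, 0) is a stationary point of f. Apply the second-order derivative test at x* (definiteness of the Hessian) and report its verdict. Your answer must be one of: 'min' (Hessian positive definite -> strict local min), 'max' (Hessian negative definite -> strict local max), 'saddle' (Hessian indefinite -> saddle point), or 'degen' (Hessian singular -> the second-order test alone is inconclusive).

Compute the Hessian H = grad^2 f:
  H = [[-4, -2], [-2, -1]]
Verify stationarity: grad f(x*) = H x* + g = (0, 0).
Eigenvalues of H: -5, 0.
H has a zero eigenvalue (singular; negative semidefinite but not definite), so H is neither positive definite, negative definite, nor indefinite. The second-order test alone is inconclusive -> degen.
(Indeed, f is constant along the null direction of H through x*, so x* is not a strict local extremum.)

degen


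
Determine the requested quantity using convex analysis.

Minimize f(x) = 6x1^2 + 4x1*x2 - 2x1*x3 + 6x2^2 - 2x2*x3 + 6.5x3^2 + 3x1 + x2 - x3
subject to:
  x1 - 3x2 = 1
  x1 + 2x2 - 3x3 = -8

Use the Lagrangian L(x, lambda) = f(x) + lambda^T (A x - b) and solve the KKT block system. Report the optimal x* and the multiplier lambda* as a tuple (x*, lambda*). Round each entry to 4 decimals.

Form the Lagrangian:
  L(x, lambda) = (1/2) x^T Q x + c^T x + lambda^T (A x - b)
Stationarity (grad_x L = 0): Q x + c + A^T lambda = 0.
Primal feasibility: A x = b.

This gives the KKT block system:
  [ Q   A^T ] [ x     ]   [-c ]
  [ A    0  ] [ lambda ] = [ b ]

Solving the linear system:
  x*      = (-0.6814, -0.5605, 2.0659)
  lambda* = (2.1035, 9.4468)
  f(x*)   = 34.4001

x* = (-0.6814, -0.5605, 2.0659), lambda* = (2.1035, 9.4468)


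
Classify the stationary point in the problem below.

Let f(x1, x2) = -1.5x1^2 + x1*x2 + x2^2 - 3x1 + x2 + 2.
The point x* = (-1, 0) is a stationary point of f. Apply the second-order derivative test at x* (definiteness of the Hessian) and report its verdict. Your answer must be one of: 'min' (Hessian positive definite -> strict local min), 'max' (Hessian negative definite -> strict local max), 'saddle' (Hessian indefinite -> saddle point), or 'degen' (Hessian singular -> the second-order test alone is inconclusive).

Compute the Hessian H = grad^2 f:
  H = [[-3, 1], [1, 2]]
Verify stationarity: grad f(x*) = H x* + g = (0, 0).
Eigenvalues of H: -3.1926, 2.1926.
Eigenvalues have mixed signs, so H is indefinite -> x* is a saddle point.

saddle


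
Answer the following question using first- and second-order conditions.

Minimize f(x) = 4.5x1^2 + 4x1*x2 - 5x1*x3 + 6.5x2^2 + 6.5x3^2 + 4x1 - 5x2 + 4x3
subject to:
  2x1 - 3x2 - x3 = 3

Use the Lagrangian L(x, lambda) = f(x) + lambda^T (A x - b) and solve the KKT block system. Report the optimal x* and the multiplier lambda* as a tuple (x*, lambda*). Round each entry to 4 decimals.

Form the Lagrangian:
  L(x, lambda) = (1/2) x^T Q x + c^T x + lambda^T (A x - b)
Stationarity (grad_x L = 0): Q x + c + A^T lambda = 0.
Primal feasibility: A x = b.

This gives the KKT block system:
  [ Q   A^T ] [ x     ]   [-c ]
  [ A    0  ] [ lambda ] = [ b ]

Solving the linear system:
  x*      = (0.3948, -0.59, -0.4402)
  lambda* = (-3.6971)
  f(x*)   = 6.93

x* = (0.3948, -0.59, -0.4402), lambda* = (-3.6971)


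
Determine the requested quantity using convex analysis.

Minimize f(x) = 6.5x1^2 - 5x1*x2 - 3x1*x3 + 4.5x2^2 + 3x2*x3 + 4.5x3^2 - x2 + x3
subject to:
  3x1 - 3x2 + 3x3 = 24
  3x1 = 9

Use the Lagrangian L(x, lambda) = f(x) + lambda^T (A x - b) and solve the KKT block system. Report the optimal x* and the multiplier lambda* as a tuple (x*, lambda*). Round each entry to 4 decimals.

Form the Lagrangian:
  L(x, lambda) = (1/2) x^T Q x + c^T x + lambda^T (A x - b)
Stationarity (grad_x L = 0): Q x + c + A^T lambda = 0.
Primal feasibility: A x = b.

This gives the KKT block system:
  [ Q   A^T ] [ x     ]   [-c ]
  [ A    0  ] [ lambda ] = [ b ]

Solving the linear system:
  x*      = (3, -1.5, 3.5)
  lambda* = (-6.3333, -5.6667)
  f(x*)   = 104

x* = (3, -1.5, 3.5), lambda* = (-6.3333, -5.6667)


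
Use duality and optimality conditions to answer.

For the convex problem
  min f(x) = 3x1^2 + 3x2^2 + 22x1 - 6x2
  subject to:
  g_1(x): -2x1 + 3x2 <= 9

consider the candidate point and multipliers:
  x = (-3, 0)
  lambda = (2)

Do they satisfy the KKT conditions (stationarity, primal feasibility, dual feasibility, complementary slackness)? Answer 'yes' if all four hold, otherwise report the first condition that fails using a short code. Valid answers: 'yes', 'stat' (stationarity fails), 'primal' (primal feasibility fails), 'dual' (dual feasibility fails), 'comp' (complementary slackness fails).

Gradient of f: grad f(x) = Q x + c = (4, -6)
Constraint values g_i(x) = a_i^T x - b_i:
  g_1((-3, 0)) = -3
Stationarity residual: grad f(x) + sum_i lambda_i a_i = (0, 0)
  -> stationarity OK
Primal feasibility (all g_i <= 0): OK
Dual feasibility (all lambda_i >= 0): OK
Complementary slackness (lambda_i * g_i(x) = 0 for all i): FAILS

Verdict: the first failing condition is complementary_slackness -> comp.

comp


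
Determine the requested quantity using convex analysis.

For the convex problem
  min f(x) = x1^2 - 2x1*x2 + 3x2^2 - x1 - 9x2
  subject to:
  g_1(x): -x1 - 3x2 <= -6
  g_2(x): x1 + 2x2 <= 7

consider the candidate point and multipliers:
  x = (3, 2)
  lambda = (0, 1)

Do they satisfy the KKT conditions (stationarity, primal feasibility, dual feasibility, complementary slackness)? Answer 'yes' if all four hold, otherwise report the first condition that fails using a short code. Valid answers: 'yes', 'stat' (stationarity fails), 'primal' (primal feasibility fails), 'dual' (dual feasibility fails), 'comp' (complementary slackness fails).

Gradient of f: grad f(x) = Q x + c = (1, -3)
Constraint values g_i(x) = a_i^T x - b_i:
  g_1((3, 2)) = -3
  g_2((3, 2)) = 0
Stationarity residual: grad f(x) + sum_i lambda_i a_i = (2, -1)
  -> stationarity FAILS
Primal feasibility (all g_i <= 0): OK
Dual feasibility (all lambda_i >= 0): OK
Complementary slackness (lambda_i * g_i(x) = 0 for all i): OK

Verdict: the first failing condition is stationarity -> stat.

stat


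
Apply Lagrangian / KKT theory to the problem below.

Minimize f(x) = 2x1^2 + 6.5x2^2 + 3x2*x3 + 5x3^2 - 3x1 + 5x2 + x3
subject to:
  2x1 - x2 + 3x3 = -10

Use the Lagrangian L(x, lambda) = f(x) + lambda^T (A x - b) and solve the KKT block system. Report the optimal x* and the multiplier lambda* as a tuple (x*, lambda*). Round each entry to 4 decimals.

Form the Lagrangian:
  L(x, lambda) = (1/2) x^T Q x + c^T x + lambda^T (A x - b)
Stationarity (grad_x L = 0): Q x + c + A^T lambda = 0.
Primal feasibility: A x = b.

This gives the KKT block system:
  [ Q   A^T ] [ x     ]   [-c ]
  [ A    0  ] [ lambda ] = [ b ]

Solving the linear system:
  x*      = (-1.9652, 0.4643, -1.8684)
  lambda* = (5.4305)
  f(x*)   = 30.3266

x* = (-1.9652, 0.4643, -1.8684), lambda* = (5.4305)


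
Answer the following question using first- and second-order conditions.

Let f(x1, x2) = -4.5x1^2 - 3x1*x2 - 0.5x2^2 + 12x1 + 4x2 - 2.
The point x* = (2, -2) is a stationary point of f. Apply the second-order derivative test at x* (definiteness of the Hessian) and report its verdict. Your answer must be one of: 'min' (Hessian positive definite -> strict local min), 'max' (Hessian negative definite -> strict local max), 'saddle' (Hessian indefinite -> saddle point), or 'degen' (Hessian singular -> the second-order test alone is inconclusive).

Compute the Hessian H = grad^2 f:
  H = [[-9, -3], [-3, -1]]
Verify stationarity: grad f(x*) = H x* + g = (0, 0).
Eigenvalues of H: -10, 0.
H has a zero eigenvalue (singular; negative semidefinite but not definite), so H is neither positive definite, negative definite, nor indefinite. The second-order test alone is inconclusive -> degen.
(Indeed, f is constant along the null direction of H through x*, so x* is not a strict local extremum.)

degen


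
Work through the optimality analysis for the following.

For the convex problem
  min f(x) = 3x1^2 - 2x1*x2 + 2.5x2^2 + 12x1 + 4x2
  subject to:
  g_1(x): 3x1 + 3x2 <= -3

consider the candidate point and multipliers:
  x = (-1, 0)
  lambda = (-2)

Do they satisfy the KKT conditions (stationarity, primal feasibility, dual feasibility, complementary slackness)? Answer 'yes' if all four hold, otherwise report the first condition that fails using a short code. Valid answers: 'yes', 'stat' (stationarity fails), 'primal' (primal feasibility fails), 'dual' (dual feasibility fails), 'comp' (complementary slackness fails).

Gradient of f: grad f(x) = Q x + c = (6, 6)
Constraint values g_i(x) = a_i^T x - b_i:
  g_1((-1, 0)) = 0
Stationarity residual: grad f(x) + sum_i lambda_i a_i = (0, 0)
  -> stationarity OK
Primal feasibility (all g_i <= 0): OK
Dual feasibility (all lambda_i >= 0): FAILS
Complementary slackness (lambda_i * g_i(x) = 0 for all i): OK

Verdict: the first failing condition is dual_feasibility -> dual.

dual


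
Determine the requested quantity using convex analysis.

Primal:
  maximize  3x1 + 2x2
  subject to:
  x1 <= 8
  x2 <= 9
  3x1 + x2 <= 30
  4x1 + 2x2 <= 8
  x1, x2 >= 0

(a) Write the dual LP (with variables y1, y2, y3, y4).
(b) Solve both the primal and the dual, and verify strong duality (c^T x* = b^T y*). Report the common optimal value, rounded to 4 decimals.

The standard primal-dual pair for 'max c^T x s.t. A x <= b, x >= 0' is:
  Dual:  min b^T y  s.t.  A^T y >= c,  y >= 0.

So the dual LP is:
  minimize  8y1 + 9y2 + 30y3 + 8y4
  subject to:
    y1 + 3y3 + 4y4 >= 3
    y2 + y3 + 2y4 >= 2
    y1, y2, y3, y4 >= 0

Solving the primal: x* = (0, 4).
  primal value c^T x* = 8.
Solving the dual: y* = (0, 0, 0, 1).
  dual value b^T y* = 8.
Strong duality: c^T x* = b^T y*. Confirmed.

8


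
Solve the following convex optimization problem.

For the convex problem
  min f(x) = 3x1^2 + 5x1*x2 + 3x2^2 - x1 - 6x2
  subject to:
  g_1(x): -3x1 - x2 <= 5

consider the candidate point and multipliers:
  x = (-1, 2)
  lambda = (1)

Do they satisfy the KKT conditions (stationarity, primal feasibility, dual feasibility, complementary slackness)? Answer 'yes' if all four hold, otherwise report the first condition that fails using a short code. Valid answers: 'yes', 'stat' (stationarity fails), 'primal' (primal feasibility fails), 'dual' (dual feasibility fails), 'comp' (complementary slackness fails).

Gradient of f: grad f(x) = Q x + c = (3, 1)
Constraint values g_i(x) = a_i^T x - b_i:
  g_1((-1, 2)) = -4
Stationarity residual: grad f(x) + sum_i lambda_i a_i = (0, 0)
  -> stationarity OK
Primal feasibility (all g_i <= 0): OK
Dual feasibility (all lambda_i >= 0): OK
Complementary slackness (lambda_i * g_i(x) = 0 for all i): FAILS

Verdict: the first failing condition is complementary_slackness -> comp.

comp


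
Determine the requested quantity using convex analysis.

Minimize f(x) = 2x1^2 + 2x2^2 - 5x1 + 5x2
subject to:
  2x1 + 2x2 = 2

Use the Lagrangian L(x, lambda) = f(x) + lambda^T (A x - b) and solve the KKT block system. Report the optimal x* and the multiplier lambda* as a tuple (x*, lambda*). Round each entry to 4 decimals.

Form the Lagrangian:
  L(x, lambda) = (1/2) x^T Q x + c^T x + lambda^T (A x - b)
Stationarity (grad_x L = 0): Q x + c + A^T lambda = 0.
Primal feasibility: A x = b.

This gives the KKT block system:
  [ Q   A^T ] [ x     ]   [-c ]
  [ A    0  ] [ lambda ] = [ b ]

Solving the linear system:
  x*      = (1.75, -0.75)
  lambda* = (-1)
  f(x*)   = -5.25

x* = (1.75, -0.75), lambda* = (-1)


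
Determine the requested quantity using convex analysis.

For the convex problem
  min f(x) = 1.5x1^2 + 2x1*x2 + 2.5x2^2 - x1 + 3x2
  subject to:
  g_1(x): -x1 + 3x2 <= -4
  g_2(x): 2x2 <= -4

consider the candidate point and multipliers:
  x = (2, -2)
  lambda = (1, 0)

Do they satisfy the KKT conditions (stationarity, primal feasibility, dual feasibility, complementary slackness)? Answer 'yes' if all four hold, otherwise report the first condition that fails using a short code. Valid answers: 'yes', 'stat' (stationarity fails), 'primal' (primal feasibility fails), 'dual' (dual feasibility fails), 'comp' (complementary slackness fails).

Gradient of f: grad f(x) = Q x + c = (1, -3)
Constraint values g_i(x) = a_i^T x - b_i:
  g_1((2, -2)) = -4
  g_2((2, -2)) = 0
Stationarity residual: grad f(x) + sum_i lambda_i a_i = (0, 0)
  -> stationarity OK
Primal feasibility (all g_i <= 0): OK
Dual feasibility (all lambda_i >= 0): OK
Complementary slackness (lambda_i * g_i(x) = 0 for all i): FAILS

Verdict: the first failing condition is complementary_slackness -> comp.

comp


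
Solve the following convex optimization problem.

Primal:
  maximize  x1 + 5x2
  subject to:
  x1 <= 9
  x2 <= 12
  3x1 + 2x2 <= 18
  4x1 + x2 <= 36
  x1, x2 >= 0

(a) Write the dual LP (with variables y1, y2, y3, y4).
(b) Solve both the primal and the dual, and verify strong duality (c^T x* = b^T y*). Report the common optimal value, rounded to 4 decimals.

The standard primal-dual pair for 'max c^T x s.t. A x <= b, x >= 0' is:
  Dual:  min b^T y  s.t.  A^T y >= c,  y >= 0.

So the dual LP is:
  minimize  9y1 + 12y2 + 18y3 + 36y4
  subject to:
    y1 + 3y3 + 4y4 >= 1
    y2 + 2y3 + y4 >= 5
    y1, y2, y3, y4 >= 0

Solving the primal: x* = (0, 9).
  primal value c^T x* = 45.
Solving the dual: y* = (0, 0, 2.5, 0).
  dual value b^T y* = 45.
Strong duality: c^T x* = b^T y*. Confirmed.

45


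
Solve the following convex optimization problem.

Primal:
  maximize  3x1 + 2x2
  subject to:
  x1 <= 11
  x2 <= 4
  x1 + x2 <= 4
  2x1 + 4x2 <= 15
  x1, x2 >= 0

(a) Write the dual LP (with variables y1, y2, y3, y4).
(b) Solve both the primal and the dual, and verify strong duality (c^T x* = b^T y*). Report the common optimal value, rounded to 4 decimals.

The standard primal-dual pair for 'max c^T x s.t. A x <= b, x >= 0' is:
  Dual:  min b^T y  s.t.  A^T y >= c,  y >= 0.

So the dual LP is:
  minimize  11y1 + 4y2 + 4y3 + 15y4
  subject to:
    y1 + y3 + 2y4 >= 3
    y2 + y3 + 4y4 >= 2
    y1, y2, y3, y4 >= 0

Solving the primal: x* = (4, 0).
  primal value c^T x* = 12.
Solving the dual: y* = (0, 0, 3, 0).
  dual value b^T y* = 12.
Strong duality: c^T x* = b^T y*. Confirmed.

12


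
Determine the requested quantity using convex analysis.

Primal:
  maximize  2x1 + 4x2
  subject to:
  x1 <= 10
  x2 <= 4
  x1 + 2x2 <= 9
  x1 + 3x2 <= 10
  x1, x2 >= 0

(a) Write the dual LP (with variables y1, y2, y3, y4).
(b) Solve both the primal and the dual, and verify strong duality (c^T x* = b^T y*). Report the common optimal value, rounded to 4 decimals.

The standard primal-dual pair for 'max c^T x s.t. A x <= b, x >= 0' is:
  Dual:  min b^T y  s.t.  A^T y >= c,  y >= 0.

So the dual LP is:
  minimize  10y1 + 4y2 + 9y3 + 10y4
  subject to:
    y1 + y3 + y4 >= 2
    y2 + 2y3 + 3y4 >= 4
    y1, y2, y3, y4 >= 0

Solving the primal: x* = (9, 0).
  primal value c^T x* = 18.
Solving the dual: y* = (0, 0, 2, 0).
  dual value b^T y* = 18.
Strong duality: c^T x* = b^T y*. Confirmed.

18


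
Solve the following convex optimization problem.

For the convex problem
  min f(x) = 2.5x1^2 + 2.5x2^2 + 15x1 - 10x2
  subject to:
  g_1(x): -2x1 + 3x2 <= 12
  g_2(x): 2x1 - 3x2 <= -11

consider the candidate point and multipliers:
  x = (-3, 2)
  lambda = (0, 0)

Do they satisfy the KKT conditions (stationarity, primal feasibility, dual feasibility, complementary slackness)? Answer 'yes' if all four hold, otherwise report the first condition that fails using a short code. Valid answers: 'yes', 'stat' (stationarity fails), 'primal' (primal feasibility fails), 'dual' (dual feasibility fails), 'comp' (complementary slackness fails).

Gradient of f: grad f(x) = Q x + c = (0, 0)
Constraint values g_i(x) = a_i^T x - b_i:
  g_1((-3, 2)) = 0
  g_2((-3, 2)) = -1
Stationarity residual: grad f(x) + sum_i lambda_i a_i = (0, 0)
  -> stationarity OK
Primal feasibility (all g_i <= 0): OK
Dual feasibility (all lambda_i >= 0): OK
Complementary slackness (lambda_i * g_i(x) = 0 for all i): OK

Verdict: yes, KKT holds.

yes
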